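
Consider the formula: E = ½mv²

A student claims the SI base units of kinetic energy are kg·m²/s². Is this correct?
Units of each symbol in E = ½mv²:
  m (mass): kg
  v (speed): m/s  → to the power 2, contributes m²/s²
  The factor ½ is dimensionless.

Multiplying the contributions: [kg] · [m²/s²]
Adding exponents of each base unit: kg: 1, m: 2, s: -2
SI base units of kinetic energy: kg·m²/s²

The claimed units kg·m²/s² match the derived units, so the claim is correct.

Answer: Yes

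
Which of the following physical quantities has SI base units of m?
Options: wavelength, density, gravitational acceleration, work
Checking the SI base units of each option:
  wavelength (λ = v/f): m  ✓ matches
  density (ρ = m/V): kg/m³  ✗
  gravitational acceleration (g = GM/r²): m/s²  ✗
  work (W = Fd): kg·m²/s²  ✗

Only wavelength has units m.

Answer: wavelength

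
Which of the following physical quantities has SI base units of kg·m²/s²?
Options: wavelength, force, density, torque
Checking the SI base units of each option:
  wavelength (λ = v/f): m  ✗
  force (F = ma): kg·m/s²  ✗
  density (ρ = m/V): kg/m³  ✗
  torque (τ = Fr): kg·m²/s²  ✓ matches

Only torque has units kg·m²/s².

Answer: torque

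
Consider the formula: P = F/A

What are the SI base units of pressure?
Units of each symbol in P = F/A:
  F (force): kg·m/s²
  A (area): m²  → in the denominator, contributes 1/m²

Multiplying the contributions: [kg·m/s²] · [1/m²]
Adding exponents of each base unit: kg: 1, m: -1, s: -2
SI base units of pressure: kg/(m·s²)

Answer: kg/(m·s²)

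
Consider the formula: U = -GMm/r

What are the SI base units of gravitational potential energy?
Units of each symbol in U = -GMm/r:
  G (gravitational constant): m³/(kg·s²)
  M (mass): kg
  m (mass): kg
  r (distance): m  → in the denominator, contributes 1/m
  The minus sign does not affect the units.

Multiplying the contributions: [m³/(kg·s²)] · [kg] · [kg] · [1/m]
Adding exponents of each base unit: kg: 1, m: 2, s: -2
SI base units of gravitational potential energy: kg·m²/s²

Answer: kg·m²/s²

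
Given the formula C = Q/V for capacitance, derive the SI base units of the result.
Units of each symbol in C = Q/V:
  Q (charge, in coulombs): s·A
  V (voltage, in volts): kg·m²/(s³·A)  → in the denominator, contributes s³·A/(kg·m²)

Multiplying the contributions: [s·A] · [s³·A/(kg·m²)]
Adding exponents of each base unit: kg: -1, m: -2, s: 4, A: 2
SI base units of capacitance: s⁴·A²/(kg·m²)

Answer: s⁴·A²/(kg·m²)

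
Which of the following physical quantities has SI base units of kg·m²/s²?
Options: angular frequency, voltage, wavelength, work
Checking the SI base units of each option:
  angular frequency (ω = 2πf): 1/s  ✗
  voltage (V = IR): kg·m²/(s³·A)  ✗
  wavelength (λ = v/f): m  ✗
  work (W = Fd): kg·m²/s²  ✓ matches

Only work has units kg·m²/s².

Answer: work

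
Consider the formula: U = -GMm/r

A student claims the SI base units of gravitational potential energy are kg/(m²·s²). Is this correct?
Units of each symbol in U = -GMm/r:
  G (gravitational constant): m³/(kg·s²)
  M (mass): kg
  m (mass): kg
  r (distance): m  → in the denominator, contributes 1/m
  The minus sign does not affect the units.

Multiplying the contributions: [m³/(kg·s²)] · [kg] · [kg] · [1/m]
Adding exponents of each base unit: kg: 1, m: 2, s: -2
SI base units of gravitational potential energy: kg·m²/s²

The claimed units kg/(m²·s²) (exponents kg: 1, m: -2, s: -2) do not match the derived units kg·m²/s² (exponents kg: 1, m: 2, s: -2), so the claim is incorrect.

Answer: No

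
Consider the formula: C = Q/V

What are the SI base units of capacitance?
Units of each symbol in C = Q/V:
  Q (charge, in coulombs): s·A
  V (voltage, in volts): kg·m²/(s³·A)  → in the denominator, contributes s³·A/(kg·m²)

Multiplying the contributions: [s·A] · [s³·A/(kg·m²)]
Adding exponents of each base unit: kg: -1, m: -2, s: 4, A: 2
SI base units of capacitance: s⁴·A²/(kg·m²)

Answer: s⁴·A²/(kg·m²)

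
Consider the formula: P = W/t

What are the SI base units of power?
Units of each symbol in P = W/t:
  W (work): kg·m²/s²
  t (time): s  → in the denominator, contributes 1/s

Multiplying the contributions: [kg·m²/s²] · [1/s]
Adding exponents of each base unit: kg: 1, m: 2, s: -3
SI base units of power: kg·m²/s³

Answer: kg·m²/s³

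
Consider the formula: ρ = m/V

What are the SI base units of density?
Units of each symbol in ρ = m/V:
  m (mass): kg
  V (volume): m³  → in the denominator, contributes 1/m³

Multiplying the contributions: [kg] · [1/m³]
Adding exponents of each base unit: kg: 1, m: -3
SI base units of density: kg/m³

Answer: kg/m³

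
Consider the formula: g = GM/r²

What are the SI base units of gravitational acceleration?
Units of each symbol in g = GM/r²:
  G (gravitational constant): m³/(kg·s²)
  M (mass): kg
  r (distance): m  → to the power 2 in the denominator, contributes 1/m²

Multiplying the contributions: [m³/(kg·s²)] · [kg] · [1/m²]
Adding exponents of each base unit: m: 1, s: -2
SI base units of gravitational acceleration: m/s²

Answer: m/s²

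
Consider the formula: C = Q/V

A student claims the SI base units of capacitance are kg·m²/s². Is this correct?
Units of each symbol in C = Q/V:
  Q (charge, in coulombs): s·A
  V (voltage, in volts): kg·m²/(s³·A)  → in the denominator, contributes s³·A/(kg·m²)

Multiplying the contributions: [s·A] · [s³·A/(kg·m²)]
Adding exponents of each base unit: kg: -1, m: -2, s: 4, A: 2
SI base units of capacitance: s⁴·A²/(kg·m²)

The claimed units kg·m²/s² (exponents kg: 1, m: 2, s: -2) do not match the derived units s⁴·A²/(kg·m²) (exponents kg: -1, m: -2, s: 4, A: 2), so the claim is incorrect.

Answer: No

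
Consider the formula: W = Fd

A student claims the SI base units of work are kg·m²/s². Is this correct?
Units of each symbol in W = Fd:
  F (force): kg·m/s²
  d (displacement): m

Multiplying the contributions: [kg·m/s²] · [m]
Adding exponents of each base unit: kg: 1, m: 2, s: -2
SI base units of work: kg·m²/s²

The claimed units kg·m²/s² match the derived units, so the claim is correct.

Answer: Yes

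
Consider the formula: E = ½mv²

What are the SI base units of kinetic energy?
Units of each symbol in E = ½mv²:
  m (mass): kg
  v (speed): m/s  → to the power 2, contributes m²/s²
  The factor ½ is dimensionless.

Multiplying the contributions: [kg] · [m²/s²]
Adding exponents of each base unit: kg: 1, m: 2, s: -2
SI base units of kinetic energy: kg·m²/s²

Answer: kg·m²/s²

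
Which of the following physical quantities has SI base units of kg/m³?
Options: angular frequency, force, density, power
Checking the SI base units of each option:
  angular frequency (ω = 2πf): 1/s  ✗
  force (F = ma): kg·m/s²  ✗
  density (ρ = m/V): kg/m³  ✓ matches
  power (P = W/t): kg·m²/s³  ✗

Only density has units kg/m³.

Answer: density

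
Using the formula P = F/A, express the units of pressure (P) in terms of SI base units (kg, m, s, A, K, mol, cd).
Units of each symbol in P = F/A:
  F (force): kg·m/s²
  A (area): m²  → in the denominator, contributes 1/m²

Multiplying the contributions: [kg·m/s²] · [1/m²]
Adding exponents of each base unit: kg: 1, m: -1, s: -2
SI base units of pressure: kg/(m·s²)

Answer: kg/(m·s²)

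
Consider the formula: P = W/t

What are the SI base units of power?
Units of each symbol in P = W/t:
  W (work): kg·m²/s²
  t (time): s  → in the denominator, contributes 1/s

Multiplying the contributions: [kg·m²/s²] · [1/s]
Adding exponents of each base unit: kg: 1, m: 2, s: -3
SI base units of power: kg·m²/s³

Answer: kg·m²/s³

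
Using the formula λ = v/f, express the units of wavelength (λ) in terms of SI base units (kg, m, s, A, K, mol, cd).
Units of each symbol in λ = v/f:
  v (wave speed): m/s
  f (frequency): 1/s  → in the denominator, contributes s

Multiplying the contributions: [m/s] · [s]
Adding exponents of each base unit: m: 1
SI base units of wavelength: m

Answer: m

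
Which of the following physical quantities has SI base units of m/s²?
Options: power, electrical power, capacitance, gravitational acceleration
Checking the SI base units of each option:
  power (P = W/t): kg·m²/s³  ✗
  electrical power (P = IV): kg·m²/s³  ✗
  capacitance (C = Q/V): s⁴·A²/(kg·m²)  ✗
  gravitational acceleration (g = GM/r²): m/s²  ✓ matches

Only gravitational acceleration has units m/s².

Answer: gravitational acceleration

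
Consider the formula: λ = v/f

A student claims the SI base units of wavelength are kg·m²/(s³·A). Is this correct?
Units of each symbol in λ = v/f:
  v (wave speed): m/s
  f (frequency): 1/s  → in the denominator, contributes s

Multiplying the contributions: [m/s] · [s]
Adding exponents of each base unit: m: 1
SI base units of wavelength: m

The claimed units kg·m²/(s³·A) (exponents kg: 1, m: 2, s: -3, A: -1) do not match the derived units m (exponents m: 1), so the claim is incorrect.

Answer: No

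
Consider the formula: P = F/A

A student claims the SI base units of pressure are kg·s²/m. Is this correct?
Units of each symbol in P = F/A:
  F (force): kg·m/s²
  A (area): m²  → in the denominator, contributes 1/m²

Multiplying the contributions: [kg·m/s²] · [1/m²]
Adding exponents of each base unit: kg: 1, m: -1, s: -2
SI base units of pressure: kg/(m·s²)

The claimed units kg·s²/m (exponents kg: 1, m: -1, s: 2) do not match the derived units kg/(m·s²) (exponents kg: 1, m: -1, s: -2), so the claim is incorrect.

Answer: No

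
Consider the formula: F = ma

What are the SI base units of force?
Units of each symbol in F = ma:
  m (mass): kg
  a (acceleration): m/s²

Multiplying the contributions: [kg] · [m/s²]
Adding exponents of each base unit: kg: 1, m: 1, s: -2
SI base units of force: kg·m/s²

Answer: kg·m/s²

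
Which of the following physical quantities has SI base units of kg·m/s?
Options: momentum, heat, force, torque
Checking the SI base units of each option:
  momentum (p = mv): kg·m/s  ✓ matches
  heat (Q = mcΔT): kg·m²/s²  ✗
  force (F = ma): kg·m/s²  ✗
  torque (τ = Fr): kg·m²/s²  ✗

Only momentum has units kg·m/s.

Answer: momentum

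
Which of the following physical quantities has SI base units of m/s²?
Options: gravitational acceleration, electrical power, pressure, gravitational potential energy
Checking the SI base units of each option:
  gravitational acceleration (g = GM/r²): m/s²  ✓ matches
  electrical power (P = IV): kg·m²/s³  ✗
  pressure (P = F/A): kg/(m·s²)  ✗
  gravitational potential energy (U = -GMm/r): kg·m²/s²  ✗

Only gravitational acceleration has units m/s².

Answer: gravitational acceleration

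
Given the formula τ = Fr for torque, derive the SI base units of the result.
Units of each symbol in τ = Fr:
  F (force): kg·m/s²
  r (lever arm): m

Multiplying the contributions: [kg·m/s²] · [m]
Adding exponents of each base unit: kg: 1, m: 2, s: -2
SI base units of torque: kg·m²/s²

Answer: kg·m²/s²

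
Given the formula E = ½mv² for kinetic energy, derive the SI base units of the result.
Units of each symbol in E = ½mv²:
  m (mass): kg
  v (speed): m/s  → to the power 2, contributes m²/s²
  The factor ½ is dimensionless.

Multiplying the contributions: [kg] · [m²/s²]
Adding exponents of each base unit: kg: 1, m: 2, s: -2
SI base units of kinetic energy: kg·m²/s²

Answer: kg·m²/s²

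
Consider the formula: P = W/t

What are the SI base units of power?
Units of each symbol in P = W/t:
  W (work): kg·m²/s²
  t (time): s  → in the denominator, contributes 1/s

Multiplying the contributions: [kg·m²/s²] · [1/s]
Adding exponents of each base unit: kg: 1, m: 2, s: -3
SI base units of power: kg·m²/s³

Answer: kg·m²/s³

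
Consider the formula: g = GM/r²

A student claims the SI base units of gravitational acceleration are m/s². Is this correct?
Units of each symbol in g = GM/r²:
  G (gravitational constant): m³/(kg·s²)
  M (mass): kg
  r (distance): m  → to the power 2 in the denominator, contributes 1/m²

Multiplying the contributions: [m³/(kg·s²)] · [kg] · [1/m²]
Adding exponents of each base unit: m: 1, s: -2
SI base units of gravitational acceleration: m/s²

The claimed units m/s² match the derived units, so the claim is correct.

Answer: Yes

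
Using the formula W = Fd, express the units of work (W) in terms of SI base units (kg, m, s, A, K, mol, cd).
Units of each symbol in W = Fd:
  F (force): kg·m/s²
  d (displacement): m

Multiplying the contributions: [kg·m/s²] · [m]
Adding exponents of each base unit: kg: 1, m: 2, s: -2
SI base units of work: kg·m²/s²

Answer: kg·m²/s²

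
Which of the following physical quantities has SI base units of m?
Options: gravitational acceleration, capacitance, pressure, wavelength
Checking the SI base units of each option:
  gravitational acceleration (g = GM/r²): m/s²  ✗
  capacitance (C = Q/V): s⁴·A²/(kg·m²)  ✗
  pressure (P = F/A): kg/(m·s²)  ✗
  wavelength (λ = v/f): m  ✓ matches

Only wavelength has units m.

Answer: wavelength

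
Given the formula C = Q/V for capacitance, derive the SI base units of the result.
Units of each symbol in C = Q/V:
  Q (charge, in coulombs): s·A
  V (voltage, in volts): kg·m²/(s³·A)  → in the denominator, contributes s³·A/(kg·m²)

Multiplying the contributions: [s·A] · [s³·A/(kg·m²)]
Adding exponents of each base unit: kg: -1, m: -2, s: 4, A: 2
SI base units of capacitance: s⁴·A²/(kg·m²)

Answer: s⁴·A²/(kg·m²)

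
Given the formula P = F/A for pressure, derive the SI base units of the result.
Units of each symbol in P = F/A:
  F (force): kg·m/s²
  A (area): m²  → in the denominator, contributes 1/m²

Multiplying the contributions: [kg·m/s²] · [1/m²]
Adding exponents of each base unit: kg: 1, m: -1, s: -2
SI base units of pressure: kg/(m·s²)

Answer: kg/(m·s²)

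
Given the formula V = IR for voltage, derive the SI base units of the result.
Units of each symbol in V = IR:
  I (current): A
  R (resistance, in ohms): kg·m²/(s³·A²)

Multiplying the contributions: [A] · [kg·m²/(s³·A²)]
Adding exponents of each base unit: kg: 1, m: 2, s: -3, A: -1
SI base units of voltage: kg·m²/(s³·A)

Answer: kg·m²/(s³·A)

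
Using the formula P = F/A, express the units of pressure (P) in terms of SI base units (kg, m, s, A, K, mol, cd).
Units of each symbol in P = F/A:
  F (force): kg·m/s²
  A (area): m²  → in the denominator, contributes 1/m²

Multiplying the contributions: [kg·m/s²] · [1/m²]
Adding exponents of each base unit: kg: 1, m: -1, s: -2
SI base units of pressure: kg/(m·s²)

Answer: kg/(m·s²)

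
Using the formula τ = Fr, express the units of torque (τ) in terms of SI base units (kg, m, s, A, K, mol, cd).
Units of each symbol in τ = Fr:
  F (force): kg·m/s²
  r (lever arm): m

Multiplying the contributions: [kg·m/s²] · [m]
Adding exponents of each base unit: kg: 1, m: 2, s: -2
SI base units of torque: kg·m²/s²

Answer: kg·m²/s²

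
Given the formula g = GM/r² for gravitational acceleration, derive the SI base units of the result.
Units of each symbol in g = GM/r²:
  G (gravitational constant): m³/(kg·s²)
  M (mass): kg
  r (distance): m  → to the power 2 in the denominator, contributes 1/m²

Multiplying the contributions: [m³/(kg·s²)] · [kg] · [1/m²]
Adding exponents of each base unit: m: 1, s: -2
SI base units of gravitational acceleration: m/s²

Answer: m/s²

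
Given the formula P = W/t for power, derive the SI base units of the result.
Units of each symbol in P = W/t:
  W (work): kg·m²/s²
  t (time): s  → in the denominator, contributes 1/s

Multiplying the contributions: [kg·m²/s²] · [1/s]
Adding exponents of each base unit: kg: 1, m: 2, s: -3
SI base units of power: kg·m²/s³

Answer: kg·m²/s³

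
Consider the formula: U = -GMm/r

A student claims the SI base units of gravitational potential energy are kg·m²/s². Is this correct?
Units of each symbol in U = -GMm/r:
  G (gravitational constant): m³/(kg·s²)
  M (mass): kg
  m (mass): kg
  r (distance): m  → in the denominator, contributes 1/m
  The minus sign does not affect the units.

Multiplying the contributions: [m³/(kg·s²)] · [kg] · [kg] · [1/m]
Adding exponents of each base unit: kg: 1, m: 2, s: -2
SI base units of gravitational potential energy: kg·m²/s²

The claimed units kg·m²/s² match the derived units, so the claim is correct.

Answer: Yes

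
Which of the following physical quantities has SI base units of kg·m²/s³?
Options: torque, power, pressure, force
Checking the SI base units of each option:
  torque (τ = Fr): kg·m²/s²  ✗
  power (P = W/t): kg·m²/s³  ✓ matches
  pressure (P = F/A): kg/(m·s²)  ✗
  force (F = ma): kg·m/s²  ✗

Only power has units kg·m²/s³.

Answer: power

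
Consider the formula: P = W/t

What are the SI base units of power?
Units of each symbol in P = W/t:
  W (work): kg·m²/s²
  t (time): s  → in the denominator, contributes 1/s

Multiplying the contributions: [kg·m²/s²] · [1/s]
Adding exponents of each base unit: kg: 1, m: 2, s: -3
SI base units of power: kg·m²/s³

Answer: kg·m²/s³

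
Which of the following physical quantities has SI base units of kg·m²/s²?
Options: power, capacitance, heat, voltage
Checking the SI base units of each option:
  power (P = W/t): kg·m²/s³  ✗
  capacitance (C = Q/V): s⁴·A²/(kg·m²)  ✗
  heat (Q = mcΔT): kg·m²/s²  ✓ matches
  voltage (V = IR): kg·m²/(s³·A)  ✗

Only heat has units kg·m²/s².

Answer: heat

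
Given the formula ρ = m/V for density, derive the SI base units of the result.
Units of each symbol in ρ = m/V:
  m (mass): kg
  V (volume): m³  → in the denominator, contributes 1/m³

Multiplying the contributions: [kg] · [1/m³]
Adding exponents of each base unit: kg: 1, m: -3
SI base units of density: kg/m³

Answer: kg/m³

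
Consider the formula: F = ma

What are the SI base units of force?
Units of each symbol in F = ma:
  m (mass): kg
  a (acceleration): m/s²

Multiplying the contributions: [kg] · [m/s²]
Adding exponents of each base unit: kg: 1, m: 1, s: -2
SI base units of force: kg·m/s²

Answer: kg·m/s²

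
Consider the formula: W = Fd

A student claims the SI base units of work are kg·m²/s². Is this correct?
Units of each symbol in W = Fd:
  F (force): kg·m/s²
  d (displacement): m

Multiplying the contributions: [kg·m/s²] · [m]
Adding exponents of each base unit: kg: 1, m: 2, s: -2
SI base units of work: kg·m²/s²

The claimed units kg·m²/s² match the derived units, so the claim is correct.

Answer: Yes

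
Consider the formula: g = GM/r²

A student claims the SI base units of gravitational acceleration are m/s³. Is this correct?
Units of each symbol in g = GM/r²:
  G (gravitational constant): m³/(kg·s²)
  M (mass): kg
  r (distance): m  → to the power 2 in the denominator, contributes 1/m²

Multiplying the contributions: [m³/(kg·s²)] · [kg] · [1/m²]
Adding exponents of each base unit: m: 1, s: -2
SI base units of gravitational acceleration: m/s²

The claimed units m/s³ (exponents m: 1, s: -3) do not match the derived units m/s² (exponents m: 1, s: -2), so the claim is incorrect.

Answer: No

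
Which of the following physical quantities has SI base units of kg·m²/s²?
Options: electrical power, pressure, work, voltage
Checking the SI base units of each option:
  electrical power (P = IV): kg·m²/s³  ✗
  pressure (P = F/A): kg/(m·s²)  ✗
  work (W = Fd): kg·m²/s²  ✓ matches
  voltage (V = IR): kg·m²/(s³·A)  ✗

Only work has units kg·m²/s².

Answer: work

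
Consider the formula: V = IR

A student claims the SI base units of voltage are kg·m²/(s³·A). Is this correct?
Units of each symbol in V = IR:
  I (current): A
  R (resistance, in ohms): kg·m²/(s³·A²)

Multiplying the contributions: [A] · [kg·m²/(s³·A²)]
Adding exponents of each base unit: kg: 1, m: 2, s: -3, A: -1
SI base units of voltage: kg·m²/(s³·A)

The claimed units kg·m²/(s³·A) match the derived units, so the claim is correct.

Answer: Yes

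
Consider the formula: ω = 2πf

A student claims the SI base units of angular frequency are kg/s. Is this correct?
Units of each symbol in ω = 2πf:
  f (frequency): 1/s
  The factor 2π is dimensionless.

Multiplying the contributions: [1/s]
Adding exponents of each base unit: s: -1
SI base units of angular frequency: 1/s

The claimed units kg/s (exponents kg: 1, s: -1) do not match the derived units 1/s (exponents s: -1), so the claim is incorrect.

Answer: No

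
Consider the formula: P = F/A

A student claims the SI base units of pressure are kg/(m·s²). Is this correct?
Units of each symbol in P = F/A:
  F (force): kg·m/s²
  A (area): m²  → in the denominator, contributes 1/m²

Multiplying the contributions: [kg·m/s²] · [1/m²]
Adding exponents of each base unit: kg: 1, m: -1, s: -2
SI base units of pressure: kg/(m·s²)

The claimed units kg/(m·s²) match the derived units, so the claim is correct.

Answer: Yes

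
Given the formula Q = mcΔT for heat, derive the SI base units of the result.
Units of each symbol in Q = mcΔT:
  m (mass): kg
  c (specific heat capacity, in J/(kg·K)): m²/(s²·K)
  ΔT (temperature change): K

Multiplying the contributions: [kg] · [m²/(s²·K)] · [K]
Adding exponents of each base unit: kg: 1, m: 2, s: -2
SI base units of heat: kg·m²/s²

Answer: kg·m²/s²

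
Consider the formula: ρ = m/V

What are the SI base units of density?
Units of each symbol in ρ = m/V:
  m (mass): kg
  V (volume): m³  → in the denominator, contributes 1/m³

Multiplying the contributions: [kg] · [1/m³]
Adding exponents of each base unit: kg: 1, m: -3
SI base units of density: kg/m³

Answer: kg/m³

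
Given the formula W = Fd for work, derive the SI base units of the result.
Units of each symbol in W = Fd:
  F (force): kg·m/s²
  d (displacement): m

Multiplying the contributions: [kg·m/s²] · [m]
Adding exponents of each base unit: kg: 1, m: 2, s: -2
SI base units of work: kg·m²/s²

Answer: kg·m²/s²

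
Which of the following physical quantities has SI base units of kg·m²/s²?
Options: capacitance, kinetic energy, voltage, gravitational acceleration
Checking the SI base units of each option:
  capacitance (C = Q/V): s⁴·A²/(kg·m²)  ✗
  kinetic energy (E = ½mv²): kg·m²/s²  ✓ matches
  voltage (V = IR): kg·m²/(s³·A)  ✗
  gravitational acceleration (g = GM/r²): m/s²  ✗

Only kinetic energy has units kg·m²/s².

Answer: kinetic energy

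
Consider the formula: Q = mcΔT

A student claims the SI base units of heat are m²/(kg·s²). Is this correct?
Units of each symbol in Q = mcΔT:
  m (mass): kg
  c (specific heat capacity, in J/(kg·K)): m²/(s²·K)
  ΔT (temperature change): K

Multiplying the contributions: [kg] · [m²/(s²·K)] · [K]
Adding exponents of each base unit: kg: 1, m: 2, s: -2
SI base units of heat: kg·m²/s²

The claimed units m²/(kg·s²) (exponents kg: -1, m: 2, s: -2) do not match the derived units kg·m²/s² (exponents kg: 1, m: 2, s: -2), so the claim is incorrect.

Answer: No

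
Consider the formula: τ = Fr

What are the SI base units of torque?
Units of each symbol in τ = Fr:
  F (force): kg·m/s²
  r (lever arm): m

Multiplying the contributions: [kg·m/s²] · [m]
Adding exponents of each base unit: kg: 1, m: 2, s: -2
SI base units of torque: kg·m²/s²

Answer: kg·m²/s²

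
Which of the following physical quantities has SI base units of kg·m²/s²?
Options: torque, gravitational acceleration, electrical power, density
Checking the SI base units of each option:
  torque (τ = Fr): kg·m²/s²  ✓ matches
  gravitational acceleration (g = GM/r²): m/s²  ✗
  electrical power (P = IV): kg·m²/s³  ✗
  density (ρ = m/V): kg/m³  ✗

Only torque has units kg·m²/s².

Answer: torque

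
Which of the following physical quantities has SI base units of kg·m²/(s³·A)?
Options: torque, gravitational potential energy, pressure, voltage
Checking the SI base units of each option:
  torque (τ = Fr): kg·m²/s²  ✗
  gravitational potential energy (U = -GMm/r): kg·m²/s²  ✗
  pressure (P = F/A): kg/(m·s²)  ✗
  voltage (V = IR): kg·m²/(s³·A)  ✓ matches

Only voltage has units kg·m²/(s³·A).

Answer: voltage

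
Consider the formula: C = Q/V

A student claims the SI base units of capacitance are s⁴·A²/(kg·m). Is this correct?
Units of each symbol in C = Q/V:
  Q (charge, in coulombs): s·A
  V (voltage, in volts): kg·m²/(s³·A)  → in the denominator, contributes s³·A/(kg·m²)

Multiplying the contributions: [s·A] · [s³·A/(kg·m²)]
Adding exponents of each base unit: kg: -1, m: -2, s: 4, A: 2
SI base units of capacitance: s⁴·A²/(kg·m²)

The claimed units s⁴·A²/(kg·m) (exponents kg: -1, m: -1, s: 4, A: 2) do not match the derived units s⁴·A²/(kg·m²) (exponents kg: -1, m: -2, s: 4, A: 2), so the claim is incorrect.

Answer: No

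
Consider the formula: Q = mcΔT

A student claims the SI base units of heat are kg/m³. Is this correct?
Units of each symbol in Q = mcΔT:
  m (mass): kg
  c (specific heat capacity, in J/(kg·K)): m²/(s²·K)
  ΔT (temperature change): K

Multiplying the contributions: [kg] · [m²/(s²·K)] · [K]
Adding exponents of each base unit: kg: 1, m: 2, s: -2
SI base units of heat: kg·m²/s²

The claimed units kg/m³ (exponents kg: 1, m: -3) do not match the derived units kg·m²/s² (exponents kg: 1, m: 2, s: -2), so the claim is incorrect.

Answer: No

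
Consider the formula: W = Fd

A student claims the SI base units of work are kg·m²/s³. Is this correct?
Units of each symbol in W = Fd:
  F (force): kg·m/s²
  d (displacement): m

Multiplying the contributions: [kg·m/s²] · [m]
Adding exponents of each base unit: kg: 1, m: 2, s: -2
SI base units of work: kg·m²/s²

The claimed units kg·m²/s³ (exponents kg: 1, m: 2, s: -3) do not match the derived units kg·m²/s² (exponents kg: 1, m: 2, s: -2), so the claim is incorrect.

Answer: No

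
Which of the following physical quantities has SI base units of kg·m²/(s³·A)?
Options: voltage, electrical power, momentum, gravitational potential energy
Checking the SI base units of each option:
  voltage (V = IR): kg·m²/(s³·A)  ✓ matches
  electrical power (P = IV): kg·m²/s³  ✗
  momentum (p = mv): kg·m/s  ✗
  gravitational potential energy (U = -GMm/r): kg·m²/s²  ✗

Only voltage has units kg·m²/(s³·A).

Answer: voltage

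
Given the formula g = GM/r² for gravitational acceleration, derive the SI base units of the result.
Units of each symbol in g = GM/r²:
  G (gravitational constant): m³/(kg·s²)
  M (mass): kg
  r (distance): m  → to the power 2 in the denominator, contributes 1/m²

Multiplying the contributions: [m³/(kg·s²)] · [kg] · [1/m²]
Adding exponents of each base unit: m: 1, s: -2
SI base units of gravitational acceleration: m/s²

Answer: m/s²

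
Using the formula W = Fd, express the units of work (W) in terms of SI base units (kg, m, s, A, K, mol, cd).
Units of each symbol in W = Fd:
  F (force): kg·m/s²
  d (displacement): m

Multiplying the contributions: [kg·m/s²] · [m]
Adding exponents of each base unit: kg: 1, m: 2, s: -2
SI base units of work: kg·m²/s²

Answer: kg·m²/s²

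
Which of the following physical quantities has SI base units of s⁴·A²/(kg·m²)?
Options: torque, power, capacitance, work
Checking the SI base units of each option:
  torque (τ = Fr): kg·m²/s²  ✗
  power (P = W/t): kg·m²/s³  ✗
  capacitance (C = Q/V): s⁴·A²/(kg·m²)  ✓ matches
  work (W = Fd): kg·m²/s²  ✗

Only capacitance has units s⁴·A²/(kg·m²).

Answer: capacitance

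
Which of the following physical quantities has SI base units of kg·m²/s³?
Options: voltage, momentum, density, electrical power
Checking the SI base units of each option:
  voltage (V = IR): kg·m²/(s³·A)  ✗
  momentum (p = mv): kg·m/s  ✗
  density (ρ = m/V): kg/m³  ✗
  electrical power (P = IV): kg·m²/s³  ✓ matches

Only electrical power has units kg·m²/s³.

Answer: electrical power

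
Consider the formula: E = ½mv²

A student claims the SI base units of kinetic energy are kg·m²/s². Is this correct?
Units of each symbol in E = ½mv²:
  m (mass): kg
  v (speed): m/s  → to the power 2, contributes m²/s²
  The factor ½ is dimensionless.

Multiplying the contributions: [kg] · [m²/s²]
Adding exponents of each base unit: kg: 1, m: 2, s: -2
SI base units of kinetic energy: kg·m²/s²

The claimed units kg·m²/s² match the derived units, so the claim is correct.

Answer: Yes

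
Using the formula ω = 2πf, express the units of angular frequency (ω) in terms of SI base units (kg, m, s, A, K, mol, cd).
Units of each symbol in ω = 2πf:
  f (frequency): 1/s
  The factor 2π is dimensionless.

Multiplying the contributions: [1/s]
Adding exponents of each base unit: s: -1
SI base units of angular frequency: 1/s

Answer: 1/s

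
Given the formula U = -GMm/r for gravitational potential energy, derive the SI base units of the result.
Units of each symbol in U = -GMm/r:
  G (gravitational constant): m³/(kg·s²)
  M (mass): kg
  m (mass): kg
  r (distance): m  → in the denominator, contributes 1/m
  The minus sign does not affect the units.

Multiplying the contributions: [m³/(kg·s²)] · [kg] · [kg] · [1/m]
Adding exponents of each base unit: kg: 1, m: 2, s: -2
SI base units of gravitational potential energy: kg·m²/s²

Answer: kg·m²/s²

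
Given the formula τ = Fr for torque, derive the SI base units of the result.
Units of each symbol in τ = Fr:
  F (force): kg·m/s²
  r (lever arm): m

Multiplying the contributions: [kg·m/s²] · [m]
Adding exponents of each base unit: kg: 1, m: 2, s: -2
SI base units of torque: kg·m²/s²

Answer: kg·m²/s²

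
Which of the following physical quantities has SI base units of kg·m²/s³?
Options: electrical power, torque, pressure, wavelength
Checking the SI base units of each option:
  electrical power (P = IV): kg·m²/s³  ✓ matches
  torque (τ = Fr): kg·m²/s²  ✗
  pressure (P = F/A): kg/(m·s²)  ✗
  wavelength (λ = v/f): m  ✗

Only electrical power has units kg·m²/s³.

Answer: electrical power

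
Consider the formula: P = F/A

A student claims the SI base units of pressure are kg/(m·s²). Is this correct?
Units of each symbol in P = F/A:
  F (force): kg·m/s²
  A (area): m²  → in the denominator, contributes 1/m²

Multiplying the contributions: [kg·m/s²] · [1/m²]
Adding exponents of each base unit: kg: 1, m: -1, s: -2
SI base units of pressure: kg/(m·s²)

The claimed units kg/(m·s²) match the derived units, so the claim is correct.

Answer: Yes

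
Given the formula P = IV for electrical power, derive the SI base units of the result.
Units of each symbol in P = IV:
  I (current): A
  V (voltage, in volts): kg·m²/(s³·A)

Multiplying the contributions: [A] · [kg·m²/(s³·A)]
Adding exponents of each base unit: kg: 1, m: 2, s: -3
SI base units of electrical power: kg·m²/s³

Answer: kg·m²/s³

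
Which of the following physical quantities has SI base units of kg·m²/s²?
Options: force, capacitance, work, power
Checking the SI base units of each option:
  force (F = ma): kg·m/s²  ✗
  capacitance (C = Q/V): s⁴·A²/(kg·m²)  ✗
  work (W = Fd): kg·m²/s²  ✓ matches
  power (P = W/t): kg·m²/s³  ✗

Only work has units kg·m²/s².

Answer: work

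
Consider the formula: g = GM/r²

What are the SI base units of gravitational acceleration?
Units of each symbol in g = GM/r²:
  G (gravitational constant): m³/(kg·s²)
  M (mass): kg
  r (distance): m  → to the power 2 in the denominator, contributes 1/m²

Multiplying the contributions: [m³/(kg·s²)] · [kg] · [1/m²]
Adding exponents of each base unit: m: 1, s: -2
SI base units of gravitational acceleration: m/s²

Answer: m/s²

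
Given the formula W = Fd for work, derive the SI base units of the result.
Units of each symbol in W = Fd:
  F (force): kg·m/s²
  d (displacement): m

Multiplying the contributions: [kg·m/s²] · [m]
Adding exponents of each base unit: kg: 1, m: 2, s: -2
SI base units of work: kg·m²/s²

Answer: kg·m²/s²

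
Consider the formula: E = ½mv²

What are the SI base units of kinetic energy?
Units of each symbol in E = ½mv²:
  m (mass): kg
  v (speed): m/s  → to the power 2, contributes m²/s²
  The factor ½ is dimensionless.

Multiplying the contributions: [kg] · [m²/s²]
Adding exponents of each base unit: kg: 1, m: 2, s: -2
SI base units of kinetic energy: kg·m²/s²

Answer: kg·m²/s²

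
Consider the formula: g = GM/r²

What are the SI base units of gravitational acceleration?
Units of each symbol in g = GM/r²:
  G (gravitational constant): m³/(kg·s²)
  M (mass): kg
  r (distance): m  → to the power 2 in the denominator, contributes 1/m²

Multiplying the contributions: [m³/(kg·s²)] · [kg] · [1/m²]
Adding exponents of each base unit: m: 1, s: -2
SI base units of gravitational acceleration: m/s²

Answer: m/s²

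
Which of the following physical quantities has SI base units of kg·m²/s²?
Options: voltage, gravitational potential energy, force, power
Checking the SI base units of each option:
  voltage (V = IR): kg·m²/(s³·A)  ✗
  gravitational potential energy (U = -GMm/r): kg·m²/s²  ✓ matches
  force (F = ma): kg·m/s²  ✗
  power (P = W/t): kg·m²/s³  ✗

Only gravitational potential energy has units kg·m²/s².

Answer: gravitational potential energy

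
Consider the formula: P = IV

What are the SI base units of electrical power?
Units of each symbol in P = IV:
  I (current): A
  V (voltage, in volts): kg·m²/(s³·A)

Multiplying the contributions: [A] · [kg·m²/(s³·A)]
Adding exponents of each base unit: kg: 1, m: 2, s: -3
SI base units of electrical power: kg·m²/s³

Answer: kg·m²/s³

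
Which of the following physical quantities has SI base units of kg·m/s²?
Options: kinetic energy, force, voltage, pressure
Checking the SI base units of each option:
  kinetic energy (E = ½mv²): kg·m²/s²  ✗
  force (F = ma): kg·m/s²  ✓ matches
  voltage (V = IR): kg·m²/(s³·A)  ✗
  pressure (P = F/A): kg/(m·s²)  ✗

Only force has units kg·m/s².

Answer: force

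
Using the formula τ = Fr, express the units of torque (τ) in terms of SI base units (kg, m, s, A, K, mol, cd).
Units of each symbol in τ = Fr:
  F (force): kg·m/s²
  r (lever arm): m

Multiplying the contributions: [kg·m/s²] · [m]
Adding exponents of each base unit: kg: 1, m: 2, s: -2
SI base units of torque: kg·m²/s²

Answer: kg·m²/s²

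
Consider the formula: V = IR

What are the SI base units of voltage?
Units of each symbol in V = IR:
  I (current): A
  R (resistance, in ohms): kg·m²/(s³·A²)

Multiplying the contributions: [A] · [kg·m²/(s³·A²)]
Adding exponents of each base unit: kg: 1, m: 2, s: -3, A: -1
SI base units of voltage: kg·m²/(s³·A)

Answer: kg·m²/(s³·A)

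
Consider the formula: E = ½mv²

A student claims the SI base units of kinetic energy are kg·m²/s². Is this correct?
Units of each symbol in E = ½mv²:
  m (mass): kg
  v (speed): m/s  → to the power 2, contributes m²/s²
  The factor ½ is dimensionless.

Multiplying the contributions: [kg] · [m²/s²]
Adding exponents of each base unit: kg: 1, m: 2, s: -2
SI base units of kinetic energy: kg·m²/s²

The claimed units kg·m²/s² match the derived units, so the claim is correct.

Answer: Yes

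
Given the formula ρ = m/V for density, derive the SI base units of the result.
Units of each symbol in ρ = m/V:
  m (mass): kg
  V (volume): m³  → in the denominator, contributes 1/m³

Multiplying the contributions: [kg] · [1/m³]
Adding exponents of each base unit: kg: 1, m: -3
SI base units of density: kg/m³

Answer: kg/m³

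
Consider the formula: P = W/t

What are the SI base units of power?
Units of each symbol in P = W/t:
  W (work): kg·m²/s²
  t (time): s  → in the denominator, contributes 1/s

Multiplying the contributions: [kg·m²/s²] · [1/s]
Adding exponents of each base unit: kg: 1, m: 2, s: -3
SI base units of power: kg·m²/s³

Answer: kg·m²/s³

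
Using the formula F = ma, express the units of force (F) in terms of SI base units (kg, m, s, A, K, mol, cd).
Units of each symbol in F = ma:
  m (mass): kg
  a (acceleration): m/s²

Multiplying the contributions: [kg] · [m/s²]
Adding exponents of each base unit: kg: 1, m: 1, s: -2
SI base units of force: kg·m/s²

Answer: kg·m/s²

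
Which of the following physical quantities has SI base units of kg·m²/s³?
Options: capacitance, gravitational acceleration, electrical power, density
Checking the SI base units of each option:
  capacitance (C = Q/V): s⁴·A²/(kg·m²)  ✗
  gravitational acceleration (g = GM/r²): m/s²  ✗
  electrical power (P = IV): kg·m²/s³  ✓ matches
  density (ρ = m/V): kg/m³  ✗

Only electrical power has units kg·m²/s³.

Answer: electrical power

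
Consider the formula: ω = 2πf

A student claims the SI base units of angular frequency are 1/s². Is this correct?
Units of each symbol in ω = 2πf:
  f (frequency): 1/s
  The factor 2π is dimensionless.

Multiplying the contributions: [1/s]
Adding exponents of each base unit: s: -1
SI base units of angular frequency: 1/s

The claimed units 1/s² (exponents s: -2) do not match the derived units 1/s (exponents s: -1), so the claim is incorrect.

Answer: No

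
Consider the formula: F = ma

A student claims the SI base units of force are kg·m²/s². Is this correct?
Units of each symbol in F = ma:
  m (mass): kg
  a (acceleration): m/s²

Multiplying the contributions: [kg] · [m/s²]
Adding exponents of each base unit: kg: 1, m: 1, s: -2
SI base units of force: kg·m/s²

The claimed units kg·m²/s² (exponents kg: 1, m: 2, s: -2) do not match the derived units kg·m/s² (exponents kg: 1, m: 1, s: -2), so the claim is incorrect.

Answer: No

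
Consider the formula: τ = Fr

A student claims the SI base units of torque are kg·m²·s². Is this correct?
Units of each symbol in τ = Fr:
  F (force): kg·m/s²
  r (lever arm): m

Multiplying the contributions: [kg·m/s²] · [m]
Adding exponents of each base unit: kg: 1, m: 2, s: -2
SI base units of torque: kg·m²/s²

The claimed units kg·m²·s² (exponents kg: 1, m: 2, s: 2) do not match the derived units kg·m²/s² (exponents kg: 1, m: 2, s: -2), so the claim is incorrect.

Answer: No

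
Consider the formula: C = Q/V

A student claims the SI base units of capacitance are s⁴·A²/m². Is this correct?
Units of each symbol in C = Q/V:
  Q (charge, in coulombs): s·A
  V (voltage, in volts): kg·m²/(s³·A)  → in the denominator, contributes s³·A/(kg·m²)

Multiplying the contributions: [s·A] · [s³·A/(kg·m²)]
Adding exponents of each base unit: kg: -1, m: -2, s: 4, A: 2
SI base units of capacitance: s⁴·A²/(kg·m²)

The claimed units s⁴·A²/m² (exponents m: -2, s: 4, A: 2) do not match the derived units s⁴·A²/(kg·m²) (exponents kg: -1, m: -2, s: 4, A: 2), so the claim is incorrect.

Answer: No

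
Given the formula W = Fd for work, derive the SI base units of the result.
Units of each symbol in W = Fd:
  F (force): kg·m/s²
  d (displacement): m

Multiplying the contributions: [kg·m/s²] · [m]
Adding exponents of each base unit: kg: 1, m: 2, s: -2
SI base units of work: kg·m²/s²

Answer: kg·m²/s²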